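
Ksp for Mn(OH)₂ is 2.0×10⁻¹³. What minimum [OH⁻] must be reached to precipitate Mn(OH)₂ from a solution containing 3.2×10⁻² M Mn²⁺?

Each salt precipitates once Q = Ksp for that salt.
Mn(OH)₂(s) ⇌ Mn²⁺(aq) + 2 OH⁻(aq)
Ksp = [Mn²⁺][OH⁻]^2 = [OH⁻]^2(3.2×10⁻²)
[OH⁻]^2 = 2.0×10⁻¹³ / (3.2×10⁻²) = 6.3×10⁻¹²
[OH⁻] = 2.5×10⁻⁶ M

2.5×10⁻⁶ M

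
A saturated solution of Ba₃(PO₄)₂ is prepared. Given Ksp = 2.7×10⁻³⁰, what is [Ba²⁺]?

Ba₃(PO₄)₂(s) ⇌ 3 Ba²⁺(aq) + 2 PO₄³⁻(aq)
With molar solubility s: [Ba²⁺] = 3s, [PO₄³⁻] = 2s.
Ksp = [Ba²⁺]^3[PO₄³⁻]^2 = (3s)^3 · (2s)^2 = 108s^5 = 2.7×10⁻³⁰
s = 4.8×10⁻⁷ M
[Ba²⁺] = 3s = 1.4×10⁻⁶ M

1.4×10⁻⁶ M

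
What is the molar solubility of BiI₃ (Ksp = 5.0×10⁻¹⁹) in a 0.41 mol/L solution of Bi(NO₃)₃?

BiI₃(s) ⇌ Bi³⁺(aq) + 3 I⁻(aq)
Bi³⁺ is already present at 0.41 mol/L. If s mol/L of BiI₃ dissolves, [I⁻] = 3s while [Bi³⁺] ≈ 0.41 mol/L.
Ksp = [Bi³⁺][I⁻]^3 = (0.41)(3s)^3
(3s)^3 = 5.0×10⁻¹⁹ / (0.41) = 1.2×10⁻¹⁸
s = 3.6×10⁻⁷ mol/L

3.6×10⁻⁷ M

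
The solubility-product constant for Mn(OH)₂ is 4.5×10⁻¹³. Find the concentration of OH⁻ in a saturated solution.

9.7×10⁻⁵ M

Mn(OH)₂(s) ⇌ Mn²⁺(aq) + 2 OH⁻(aq)
Let s be the molar solubility. Then [Mn²⁺] = s and [OH⁻] = 2s.
Ksp = [Mn²⁺][OH⁻]^2 = s · (2s)^2 = 4s^3 = 4.5×10⁻¹³
s = 4.8×10⁻⁵ mol L⁻¹
[OH⁻] = 2s = 9.7×10⁻⁵ mol L⁻¹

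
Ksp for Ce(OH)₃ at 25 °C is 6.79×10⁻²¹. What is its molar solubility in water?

Ce(OH)₃(s) ⇌ Ce³⁺(aq) + 3 OH⁻(aq)
With molar solubility s: [Ce³⁺] = s, [OH⁻] = 3s.
Ksp = [Ce³⁺][OH⁻]^3 = s · (3s)^3 = 27s^4
27s^4 = 6.79×10⁻²¹  ⇒  s^4 = 2.51×10⁻²²
s = (2.51×10⁻²²)^(1/4) = 3.98×10⁻⁶ mol L⁻¹

3.98×10⁻⁶ M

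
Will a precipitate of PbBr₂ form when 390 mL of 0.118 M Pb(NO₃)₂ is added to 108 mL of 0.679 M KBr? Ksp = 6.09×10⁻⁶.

Yes

After mixing, V = 390 mL + 108 mL = 498 mL.
[Pb²⁺] = (0.118)(390)/498 = 9.24×10⁻² M
[Br⁻] = (0.679)(108)/498 = 0.147 M
Q = [Pb²⁺][Br⁻]^2 = 2.00×10⁻³
Q = 2.00×10⁻³ > Ksp = 6.09×10⁻⁶, so the solution is supersaturated and PbBr₂ precipitates.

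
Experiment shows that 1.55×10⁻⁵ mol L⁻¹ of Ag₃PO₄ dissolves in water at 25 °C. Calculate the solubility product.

Ag₃PO₄(s) ⇌ 3 Ag⁺(aq) + PO₄³⁻(aq)
For each mole of Ag₃PO₄ that dissolves per liter, [Ag⁺] = 3s and [PO₄³⁻] = s; let s denote this solubility.
Ksp = [Ag⁺]^3[PO₄³⁻] = (3s)^3 · s = 27s^4
Ksp = 27 × (1.55×10⁻⁵)^4 = 1.56×10⁻¹⁸

Ksp = 1.56×10⁻¹⁸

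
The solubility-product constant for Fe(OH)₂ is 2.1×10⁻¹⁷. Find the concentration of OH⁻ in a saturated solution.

3.5×10⁻⁶ M

Fe(OH)₂(s) ⇌ Fe²⁺(aq) + 2 OH⁻(aq)
If s mol/L of Fe(OH)₂ dissolves, [Fe²⁺] = s and [OH⁻] = 2s.
Ksp = [Fe²⁺][OH⁻]^2 = s · (2s)^2 = 4s^3 = 2.1×10⁻¹⁷
s = 1.7×10⁻⁶ M
[OH⁻] = 2s = 3.5×10⁻⁶ M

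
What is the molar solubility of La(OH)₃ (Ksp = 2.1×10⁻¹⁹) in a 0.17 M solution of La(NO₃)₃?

3.6×10⁻⁷ M

La(OH)₃(s) ⇌ La³⁺(aq) + 3 OH⁻(aq)
The solution already contains La³⁺ at 0.17 M. Let s be the molar solubility of La(OH)₃.
[La³⁺] ≈ 0.17 M (common ion dominates); [OH⁻] = 3s.
Ksp = [La³⁺][OH⁻]^3 = (0.17)(3s)^3
(3s)^3 = 2.1×10⁻¹⁹ / (0.17) = 1.2×10⁻¹⁸
s = 3.6×10⁻⁷ M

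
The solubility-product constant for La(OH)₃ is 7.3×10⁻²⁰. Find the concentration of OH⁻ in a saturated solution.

La(OH)₃(s) ⇌ La³⁺(aq) + 3 OH⁻(aq)
With molar solubility s: [La³⁺] = s, [OH⁻] = 3s.
Ksp = [La³⁺][OH⁻]^3 = s · (3s)^3 = 27s^4 = 7.3×10⁻²⁰
s = 7.2×10⁻⁶ mol/L
[OH⁻] = 3s = 2.2×10⁻⁵ mol/L

2.2×10⁻⁵ M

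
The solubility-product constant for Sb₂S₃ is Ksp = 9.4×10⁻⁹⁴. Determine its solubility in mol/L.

Sb₂S₃(s) ⇌ 2 Sb³⁺(aq) + 3 S²⁻(aq)
If s mol/L of Sb₂S₃ dissolves, [Sb³⁺] = 2s and [S²⁻] = 3s.
Ksp = [Sb³⁺]^2[S²⁻]^3 = (2s)^2 · (3s)^3 = 108s^5
108s^5 = 9.4×10⁻⁹⁴  ⇒  s^5 = 8.7×10⁻⁹⁶
s = 9.7×10⁻²⁰ mol/L

9.7×10⁻²⁰ M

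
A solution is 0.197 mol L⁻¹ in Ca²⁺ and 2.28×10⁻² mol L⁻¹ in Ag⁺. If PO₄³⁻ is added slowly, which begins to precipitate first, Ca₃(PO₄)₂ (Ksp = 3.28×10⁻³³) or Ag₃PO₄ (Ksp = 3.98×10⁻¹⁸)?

Ca₃(PO₄)₂

The threshold for precipitation is Q = Ksp.
For Ca₃(PO₄)₂: [PO₄³⁻] = (Ksp/[Ca²⁺]^3)^(1/2) = 6.55×10⁻¹⁶ mol L⁻¹
For Ag₃PO₄: [PO₄³⁻] = (Ksp/[Ag⁺]^3) = 3.36×10⁻¹³ mol L⁻¹
Since Ca₃(PO₄)₂ needs less PO₄³⁻ to reach saturation, it precipitates first.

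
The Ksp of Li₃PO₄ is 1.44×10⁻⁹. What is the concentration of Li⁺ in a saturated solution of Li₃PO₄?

Li₃PO₄(s) ⇌ 3 Li⁺(aq) + PO₄³⁻(aq)
If s mol/L of Li₃PO₄ dissolves, [Li⁺] = 3s and [PO₄³⁻] = s.
Ksp = [Li⁺]^3[PO₄³⁻] = (3s)^3 · s = 27s^4 = 1.44×10⁻⁹
s = 2.70×10⁻³ M
[Li⁺] = 3s = 8.11×10⁻³ M

8.11×10⁻³ M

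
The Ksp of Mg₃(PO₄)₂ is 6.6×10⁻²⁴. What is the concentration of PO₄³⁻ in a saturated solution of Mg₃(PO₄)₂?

Mg₃(PO₄)₂(s) ⇌ 3 Mg²⁺(aq) + 2 PO₄³⁻(aq)
Let s be the molar solubility. Then [Mg²⁺] = 3s and [PO₄³⁻] = 2s.
Ksp = [Mg²⁺]^3[PO₄³⁻]^2 = (3s)^3 · (2s)^2 = 108s^5 = 6.6×10⁻²⁴
s = 9.1×10⁻⁶ mol/L
[PO₄³⁻] = 2s = 1.8×10⁻⁵ mol/L

1.8×10⁻⁵ M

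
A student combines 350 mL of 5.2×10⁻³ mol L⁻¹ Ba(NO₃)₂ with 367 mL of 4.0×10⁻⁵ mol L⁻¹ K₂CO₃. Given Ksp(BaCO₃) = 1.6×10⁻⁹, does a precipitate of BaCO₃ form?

Total volume after mixing = 350 + 367 = 717 mL.
[Ba²⁺] = (5.2×10⁻³)(350)/717 = 2.5×10⁻³ mol L⁻¹
[CO₃²⁻] = (4.0×10⁻⁵)(367)/717 = 2.0×10⁻⁵ mol L⁻¹
Q = [Ba²⁺][CO₃²⁻] = 5.2×10⁻⁸
Q = 5.2×10⁻⁸ > Ksp = 1.6×10⁻⁹, so the solution is supersaturated and BaCO₃ precipitates.

Yes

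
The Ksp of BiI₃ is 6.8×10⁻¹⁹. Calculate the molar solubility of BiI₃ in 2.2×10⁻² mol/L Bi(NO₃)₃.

1.0×10⁻⁶ M

BiI₃(s) ⇌ Bi³⁺(aq) + 3 I⁻(aq)
With Bi³⁺ already at 2.2×10⁻² mol/L and s small, take [Bi³⁺] ≈ 2.2×10⁻² mol/L and [I⁻] = 3s.
Ksp = [Bi³⁺][I⁻]^3 = (2.2×10⁻²)(3s)^3
(3s)^3 = 6.8×10⁻¹⁹ / (2.2×10⁻²) = 3.1×10⁻¹⁷
s = 1.0×10⁻⁶ mol/L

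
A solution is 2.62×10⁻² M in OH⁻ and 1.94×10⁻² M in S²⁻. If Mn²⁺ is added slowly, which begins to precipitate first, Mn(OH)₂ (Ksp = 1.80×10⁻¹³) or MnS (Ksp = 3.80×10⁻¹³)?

MnS

A salt starts to precipitate once the ion product Q reaches its Ksp.
For Mn(OH)₂: [Mn²⁺] = (Ksp/[OH⁻]^2) = 2.62×10⁻¹⁰ M
For MnS: [Mn²⁺] = (Ksp/[S²⁻]) = 1.96×10⁻¹¹ M
MnS requires the lower [Mn²⁺], so it precipitates first.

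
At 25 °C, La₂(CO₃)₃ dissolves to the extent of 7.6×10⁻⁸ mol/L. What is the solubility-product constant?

La₂(CO₃)₃(s) ⇌ 2 La³⁺(aq) + 3 CO₃²⁻(aq)
Call the molar solubility s, so that [La³⁺] = 2s and [CO₃²⁻] = 3s.
Ksp = [La³⁺]^2[CO₃²⁻]^3 = (2s)^2 · (3s)^3 = 108s^5
Ksp = 108 × (7.6×10⁻⁸)^5 = 2.7×10⁻³⁴

Ksp = 2.7×10⁻³⁴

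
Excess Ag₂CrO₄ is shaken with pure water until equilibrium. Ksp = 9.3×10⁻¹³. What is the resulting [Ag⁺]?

Ag₂CrO₄(s) ⇌ 2 Ag⁺(aq) + CrO₄²⁻(aq)
Let s be the molar solubility. Then [Ag⁺] = 2s and [CrO₄²⁻] = s.
Ksp = [Ag⁺]^2[CrO₄²⁻] = (2s)^2 · s = 4s^3 = 9.3×10⁻¹³
s = 6.1×10⁻⁵ mol L⁻¹
[Ag⁺] = 2s = 1.2×10⁻⁴ mol L⁻¹

1.2×10⁻⁴ M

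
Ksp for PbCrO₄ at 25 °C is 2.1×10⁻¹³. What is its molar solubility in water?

PbCrO₄(s) ⇌ Pb²⁺(aq) + CrO₄²⁻(aq)
Call the molar solubility s, so that [Pb²⁺] = s and [CrO₄²⁻] = s.
Ksp = [Pb²⁺][CrO₄²⁻] = s · s = s^2
s^2 = 2.1×10⁻¹³
Taking the 2nd root, s = 4.6×10⁻⁷ M.

4.6×10⁻⁷ M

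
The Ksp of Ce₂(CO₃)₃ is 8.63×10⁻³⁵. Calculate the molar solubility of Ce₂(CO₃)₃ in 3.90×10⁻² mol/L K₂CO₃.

6.03×10⁻¹⁶ M

Ce₂(CO₃)₃(s) ⇌ 2 Ce³⁺(aq) + 3 CO₃²⁻(aq)
CO₃²⁻ is already present at 3.90×10⁻² mol/L. If s mol/L of Ce₂(CO₃)₃ dissolves, [Ce³⁺] = 2s while [CO₃²⁻] ≈ 3.90×10⁻² mol/L.
Ksp = [Ce³⁺]^2[CO₃²⁻]^3 = (2s)^2(3.90×10⁻²)^3
(2s)^2 = 8.63×10⁻³⁵ / (3.90×10⁻²)^3 = 1.45×10⁻³⁰
s = 6.03×10⁻¹⁶ mol/L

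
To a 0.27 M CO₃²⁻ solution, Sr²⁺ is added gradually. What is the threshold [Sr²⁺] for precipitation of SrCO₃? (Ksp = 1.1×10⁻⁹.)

4.1×10⁻⁹ M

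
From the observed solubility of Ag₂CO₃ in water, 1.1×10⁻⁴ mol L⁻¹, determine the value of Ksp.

Ksp = 5.3×10⁻¹²

Ag₂CO₃(s) ⇌ 2 Ag⁺(aq) + CO₃²⁻(aq)
For each mole of Ag₂CO₃ that dissolves per liter, [Ag⁺] = 2s and [CO₃²⁻] = s; let s denote this solubility.
Ksp = [Ag⁺]^2[CO₃²⁻] = (2s)^2 · s = 4s^3
Ksp = 4 × (1.1×10⁻⁴)^3 = 5.3×10⁻¹²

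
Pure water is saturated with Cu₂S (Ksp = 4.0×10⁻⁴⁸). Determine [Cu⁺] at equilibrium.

Cu₂S(s) ⇌ 2 Cu⁺(aq) + S²⁻(aq)
For each mole of Cu₂S that dissolves per liter, [Cu⁺] = 2s and [S²⁻] = s; let s denote this solubility.
Ksp = [Cu⁺]^2[S²⁻] = (2s)^2 · s = 4s^3 = 4.0×10⁻⁴⁸
s = 1.0×10⁻¹⁶ M
[Cu⁺] = 2s = 2.0×10⁻¹⁶ M

2.0×10⁻¹⁶ M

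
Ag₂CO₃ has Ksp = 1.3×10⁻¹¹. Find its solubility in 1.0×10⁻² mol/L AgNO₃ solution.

1.3×10⁻⁷ M

Ag₂CO₃(s) ⇌ 2 Ag⁺(aq) + CO₃²⁻(aq)
The solution already contains Ag⁺ at 1.0×10⁻² mol/L. Let s be the molar solubility of Ag₂CO₃.
[Ag⁺] ≈ 1.0×10⁻² mol/L (common ion dominates); [CO₃²⁻] = s.
Ksp = [Ag⁺]^2[CO₃²⁻] = (1.0×10⁻²)^2s
s = 1.3×10⁻¹¹ / (1.0×10⁻²)^2 = 1.3×10⁻⁷
s = 1.3×10⁻⁷ mol/L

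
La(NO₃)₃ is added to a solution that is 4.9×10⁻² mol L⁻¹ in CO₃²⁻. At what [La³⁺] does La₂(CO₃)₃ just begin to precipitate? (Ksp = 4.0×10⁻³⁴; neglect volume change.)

A salt starts to precipitate once the ion product Q reaches its Ksp.
La₂(CO₃)₃(s) ⇌ 2 La³⁺(aq) + 3 CO₃²⁻(aq)
Ksp = [La³⁺]^2[CO₃²⁻]^3 = [La³⁺]^2(4.9×10⁻²)^3
[La³⁺]^2 = 4.0×10⁻³⁴ / (4.9×10⁻²)^3 = 3.4×10⁻³⁰
[La³⁺] = 1.8×10⁻¹⁵ mol L⁻¹

1.8×10⁻¹⁵ M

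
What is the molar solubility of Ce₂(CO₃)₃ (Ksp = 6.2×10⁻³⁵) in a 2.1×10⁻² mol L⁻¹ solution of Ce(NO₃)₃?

1.7×10⁻¹¹ M

Ce₂(CO₃)₃(s) ⇌ 2 Ce³⁺(aq) + 3 CO₃²⁻(aq)
The solution already contains Ce³⁺ at 2.1×10⁻² mol L⁻¹. Let s be the molar solubility of Ce₂(CO₃)₃.
[Ce³⁺] ≈ 2.1×10⁻² mol L⁻¹ (common ion dominates); [CO₃²⁻] = 3s.
Ksp = [Ce³⁺]^2[CO₃²⁻]^3 = (2.1×10⁻²)^2(3s)^3
(3s)^3 = 6.2×10⁻³⁵ / (2.1×10⁻²)^2 = 1.4×10⁻³¹
s = 1.7×10⁻¹¹ mol L⁻¹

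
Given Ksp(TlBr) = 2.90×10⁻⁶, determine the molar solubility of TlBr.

1.70×10⁻³ M

TlBr(s) ⇌ Tl⁺(aq) + Br⁻(aq)
Call the molar solubility s, so that [Tl⁺] = s and [Br⁻] = s.
Ksp = [Tl⁺][Br⁻] = s · s = s^2
s^2 = 2.90×10⁻⁶
s = (2.90×10⁻⁶)^(1/2) = 1.70×10⁻³ mol L⁻¹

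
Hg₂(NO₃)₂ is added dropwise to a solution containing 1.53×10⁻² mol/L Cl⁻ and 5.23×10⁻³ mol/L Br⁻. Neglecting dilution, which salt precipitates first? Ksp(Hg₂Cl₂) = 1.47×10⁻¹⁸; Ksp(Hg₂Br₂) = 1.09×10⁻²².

Hg₂Br₂

Each salt precipitates once Q = Ksp for that salt.
For Hg₂Cl₂: [Hg₂²⁺] = (Ksp/[Cl⁻]^2) = 6.28×10⁻¹⁵ mol/L
For Hg₂Br₂: [Hg₂²⁺] = (Ksp/[Br⁻]^2) = 3.98×10⁻¹⁸ mol/L
Since Hg₂Br₂ needs less Hg₂²⁺ to reach saturation, it precipitates first.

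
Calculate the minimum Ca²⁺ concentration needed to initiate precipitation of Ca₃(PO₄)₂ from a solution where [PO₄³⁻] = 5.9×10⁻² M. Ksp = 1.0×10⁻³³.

6.6×10⁻¹¹ M

Each salt precipitates once Q = Ksp for that salt.
Ca₃(PO₄)₂(s) ⇌ 3 Ca²⁺(aq) + 2 PO₄³⁻(aq)
Ksp = [Ca²⁺]^3[PO₄³⁻]^2 = [Ca²⁺]^3(5.9×10⁻²)^2
[Ca²⁺]^3 = 1.0×10⁻³³ / (5.9×10⁻²)^2 = 2.9×10⁻³¹
[Ca²⁺] = 6.6×10⁻¹¹ M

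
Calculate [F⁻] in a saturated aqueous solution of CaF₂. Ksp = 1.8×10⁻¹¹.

CaF₂(s) ⇌ Ca²⁺(aq) + 2 F⁻(aq)
Let s be the molar solubility. Then [Ca²⁺] = s and [F⁻] = 2s.
Ksp = [Ca²⁺][F⁻]^2 = s · (2s)^2 = 4s^3 = 1.8×10⁻¹¹
s = 1.7×10⁻⁴ mol L⁻¹
[F⁻] = 2s = 3.3×10⁻⁴ mol L⁻¹

3.3×10⁻⁴ M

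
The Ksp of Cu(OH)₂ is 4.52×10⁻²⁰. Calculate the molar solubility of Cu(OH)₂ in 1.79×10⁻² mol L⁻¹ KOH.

Cu(OH)₂(s) ⇌ Cu²⁺(aq) + 2 OH⁻(aq)
Let s be the solubility of Cu(OH)₂ here. The common ion gives [OH⁻] ≈ 1.79×10⁻² mol L⁻¹, and [Cu²⁺] = s.
Ksp = [Cu²⁺][OH⁻]^2 = s(1.79×10⁻²)^2
s = 4.52×10⁻²⁰ / (1.79×10⁻²)^2 = 1.41×10⁻¹⁶
s = 1.41×10⁻¹⁶ mol L⁻¹

1.41×10⁻¹⁶ M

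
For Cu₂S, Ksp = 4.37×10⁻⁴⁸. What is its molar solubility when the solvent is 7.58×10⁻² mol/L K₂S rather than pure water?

Cu₂S(s) ⇌ 2 Cu⁺(aq) + S²⁻(aq)
The solution already contains S²⁻ at 7.58×10⁻² mol/L. Let s be the molar solubility of Cu₂S.
[S²⁻] ≈ 7.58×10⁻² mol/L (common ion dominates); [Cu⁺] = 2s.
Ksp = [Cu⁺]^2[S²⁻] = (2s)^2(7.58×10⁻²)
(2s)^2 = 4.37×10⁻⁴⁸ / (7.58×10⁻²) = 5.77×10⁻⁴⁷
s = 3.80×10⁻²⁴ mol/L

3.80×10⁻²⁴ M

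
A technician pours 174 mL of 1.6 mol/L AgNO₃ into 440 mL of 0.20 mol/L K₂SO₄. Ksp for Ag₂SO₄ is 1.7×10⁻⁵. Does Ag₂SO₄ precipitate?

The combined volume is 614 mL.
[Ag⁺] = (1.6)(174)/614 = 0.45 mol/L
[SO₄²⁻] = (0.20)(440)/614 = 0.14 mol/L
Q = [Ag⁺]^2[SO₄²⁻] = 2.9×10⁻²
Because Q > Ksp (2.9×10⁻² vs 1.7×10⁻⁵), a precipitate of Ag₂SO₄ forms.

Yes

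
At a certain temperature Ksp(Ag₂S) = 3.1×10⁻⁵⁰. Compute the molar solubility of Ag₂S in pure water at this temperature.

Ag₂S(s) ⇌ 2 Ag⁺(aq) + S²⁻(aq)
With molar solubility s: [Ag⁺] = 2s, [S²⁻] = s.
Ksp = [Ag⁺]^2[S²⁻] = (2s)^2 · s = 4s^3
4s^3 = 3.1×10⁻⁵⁰  ⇒  s^3 = 7.8×10⁻⁵¹
s = 2.0×10⁻¹⁷ mol/L

2.0×10⁻¹⁷ M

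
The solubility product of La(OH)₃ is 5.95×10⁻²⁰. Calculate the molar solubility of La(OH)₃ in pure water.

6.85×10⁻⁶ M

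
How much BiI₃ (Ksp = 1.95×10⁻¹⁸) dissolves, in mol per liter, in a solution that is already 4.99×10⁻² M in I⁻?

BiI₃(s) ⇌ Bi³⁺(aq) + 3 I⁻(aq)
Let s be the solubility of BiI₃ here. The common ion gives [I⁻] ≈ 4.99×10⁻² M, and [Bi³⁺] = s.
Ksp = [Bi³⁺][I⁻]^3 = s(4.99×10⁻²)^3
s = 1.95×10⁻¹⁸ / (4.99×10⁻²)^3 = 1.57×10⁻¹⁴
s = 1.57×10⁻¹⁴ M

1.57×10⁻¹⁴ M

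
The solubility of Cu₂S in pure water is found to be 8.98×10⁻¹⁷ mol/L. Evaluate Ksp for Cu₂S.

Cu₂S(s) ⇌ 2 Cu⁺(aq) + S²⁻(aq)
With molar solubility s: [Cu⁺] = 2s, [S²⁻] = s.
Ksp = [Cu⁺]^2[S²⁻] = (2s)^2 · s = 4s^3
Ksp = 4 × (8.98×10⁻¹⁷)^3 = 2.90×10⁻⁴⁸

Ksp = 2.90×10⁻⁴⁸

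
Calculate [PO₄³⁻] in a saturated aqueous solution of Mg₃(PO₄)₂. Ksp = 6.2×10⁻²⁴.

Mg₃(PO₄)₂(s) ⇌ 3 Mg²⁺(aq) + 2 PO₄³⁻(aq)
If s mol/L of Mg₃(PO₄)₂ dissolves, [Mg²⁺] = 3s and [PO₄³⁻] = 2s.
Ksp = [Mg²⁺]^3[PO₄³⁻]^2 = (3s)^3 · (2s)^2 = 108s^5 = 6.2×10⁻²⁴
s = 8.9×10⁻⁶ mol/L
[PO₄³⁻] = 2s = 1.8×10⁻⁵ mol/L

1.8×10⁻⁵ M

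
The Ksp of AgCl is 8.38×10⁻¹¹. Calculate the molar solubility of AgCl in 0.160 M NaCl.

5.24×10⁻¹⁰ M

AgCl(s) ⇌ Ag⁺(aq) + Cl⁻(aq)
The solution already contains Cl⁻ at 0.160 M. Let s be the molar solubility of AgCl.
[Cl⁻] ≈ 0.160 M (common ion dominates); [Ag⁺] = s.
Ksp = [Ag⁺][Cl⁻] = s(0.160)
s = 8.38×10⁻¹¹ / (0.160) = 5.24×10⁻¹⁰
s = 5.24×10⁻¹⁰ M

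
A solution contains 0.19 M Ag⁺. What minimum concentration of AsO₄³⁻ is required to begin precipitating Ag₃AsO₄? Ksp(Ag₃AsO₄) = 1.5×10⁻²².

A salt starts to precipitate once the ion product Q reaches its Ksp.
Ag₃AsO₄(s) ⇌ 3 Ag⁺(aq) + AsO₄³⁻(aq)
Ksp = [Ag⁺]^3[AsO₄³⁻] = [AsO₄³⁻](0.19)^3
[AsO₄³⁻] = 1.5×10⁻²² / (0.19)^3 = 2.2×10⁻²⁰
[AsO₄³⁻] = 2.2×10⁻²⁰ M

2.2×10⁻²⁰ M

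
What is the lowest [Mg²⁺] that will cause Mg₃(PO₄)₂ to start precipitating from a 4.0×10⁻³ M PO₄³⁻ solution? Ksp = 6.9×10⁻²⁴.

7.6×10⁻⁷ M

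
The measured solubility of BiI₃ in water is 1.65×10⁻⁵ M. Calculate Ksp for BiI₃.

Ksp = 2.00×10⁻¹⁸

BiI₃(s) ⇌ Bi³⁺(aq) + 3 I⁻(aq)
If s mol/L of BiI₃ dissolves, [Bi³⁺] = s and [I⁻] = 3s.
Ksp = [Bi³⁺][I⁻]^3 = s · (3s)^3 = 27s^4
Ksp = 27 × (1.65×10⁻⁵)^4 = 2.00×10⁻¹⁸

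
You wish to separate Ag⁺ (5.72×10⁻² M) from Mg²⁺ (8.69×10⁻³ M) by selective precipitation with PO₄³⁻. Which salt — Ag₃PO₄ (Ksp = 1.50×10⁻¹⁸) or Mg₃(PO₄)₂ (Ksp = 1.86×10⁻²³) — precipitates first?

A salt starts to precipitate once the ion product Q reaches its Ksp.
For Ag₃PO₄: [PO₄³⁻] = (Ksp/[Ag⁺]^3) = 8.01×10⁻¹⁵ M
For Mg₃(PO₄)₂: [PO₄³⁻] = (Ksp/[Mg²⁺]^3)^(1/2) = 5.32×10⁻⁹ M
Ag₃PO₄ requires the lower [PO₄³⁻], so it precipitates first.

Ag₃PO₄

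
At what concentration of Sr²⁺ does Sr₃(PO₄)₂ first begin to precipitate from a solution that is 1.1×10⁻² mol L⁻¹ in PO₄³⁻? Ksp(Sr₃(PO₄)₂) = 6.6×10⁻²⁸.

The threshold for precipitation is Q = Ksp.
Sr₃(PO₄)₂(s) ⇌ 3 Sr²⁺(aq) + 2 PO₄³⁻(aq)
Ksp = [Sr²⁺]^3[PO₄³⁻]^2 = [Sr²⁺]^3(1.1×10⁻²)^2
[Sr²⁺]^3 = 6.6×10⁻²⁸ / (1.1×10⁻²)^2 = 5.5×10⁻²⁴
[Sr²⁺] = 1.8×10⁻⁸ mol L⁻¹

1.8×10⁻⁸ M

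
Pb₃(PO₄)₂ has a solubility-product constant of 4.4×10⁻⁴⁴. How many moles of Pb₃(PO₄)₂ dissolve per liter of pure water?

8.4×10⁻¹⁰ M

Pb₃(PO₄)₂(s) ⇌ 3 Pb²⁺(aq) + 2 PO₄³⁻(aq)
For each mole of Pb₃(PO₄)₂ that dissolves per liter, [Pb²⁺] = 3s and [PO₄³⁻] = 2s; let s denote this solubility.
Ksp = [Pb²⁺]^3[PO₄³⁻]^2 = (3s)^3 · (2s)^2 = 108s^5
108s^5 = 4.4×10⁻⁴⁴  ⇒  s^5 = 4.1×10⁻⁴⁶
s = (4.1×10⁻⁴⁶)^(1/5) = 8.4×10⁻¹⁰ mol L⁻¹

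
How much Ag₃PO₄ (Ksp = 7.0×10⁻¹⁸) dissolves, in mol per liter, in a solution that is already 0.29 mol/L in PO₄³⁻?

Ag₃PO₄(s) ⇌ 3 Ag⁺(aq) + PO₄³⁻(aq)
PO₄³⁻ is already present at 0.29 mol/L. If s mol/L of Ag₃PO₄ dissolves, [Ag⁺] = 3s while [PO₄³⁻] ≈ 0.29 mol/L.
Ksp = [Ag⁺]^3[PO₄³⁻] = (3s)^3(0.29)
(3s)^3 = 7.0×10⁻¹⁸ / (0.29) = 2.4×10⁻¹⁷
s = 9.6×10⁻⁷ mol/L

9.6×10⁻⁷ M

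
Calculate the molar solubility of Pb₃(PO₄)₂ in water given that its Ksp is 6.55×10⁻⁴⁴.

9.05×10⁻¹⁰ M

Pb₃(PO₄)₂(s) ⇌ 3 Pb²⁺(aq) + 2 PO₄³⁻(aq)
Let s be the molar solubility. Then [Pb²⁺] = 3s and [PO₄³⁻] = 2s.
Ksp = [Pb²⁺]^3[PO₄³⁻]^2 = (3s)^3 · (2s)^2 = 108s^5
108s^5 = 6.55×10⁻⁴⁴  ⇒  s^5 = 6.06×10⁻⁴⁶
s = (6.06×10⁻⁴⁶)^(1/5) = 9.05×10⁻¹⁰ M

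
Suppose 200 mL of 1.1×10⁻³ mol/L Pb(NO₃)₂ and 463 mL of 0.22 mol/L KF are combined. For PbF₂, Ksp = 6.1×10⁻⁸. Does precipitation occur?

Yes

The combined volume is 663 mL.
[Pb²⁺] = (1.1×10⁻³)(200)/663 = 3.3×10⁻⁴ mol/L
[F⁻] = (0.22)(463)/663 = 0.15 mol/L
Q = [Pb²⁺][F⁻]^2 = 7.8×10⁻⁶
Since Q (7.8×10⁻⁶) exceeds Ksp (6.1×10⁻⁸), PbF₂ will precipitate.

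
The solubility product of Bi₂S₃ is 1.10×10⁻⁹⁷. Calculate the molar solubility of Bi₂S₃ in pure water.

Bi₂S₃(s) ⇌ 2 Bi³⁺(aq) + 3 S²⁻(aq)
For each mole of Bi₂S₃ that dissolves per liter, [Bi³⁺] = 2s and [S²⁻] = 3s; let s denote this solubility.
Ksp = [Bi³⁺]^2[S²⁻]^3 = (2s)^2 · (3s)^3 = 108s^5
108s^5 = 1.10×10⁻⁹⁷  ⇒  s^5 = 1.02×10⁻⁹⁹
s = 1.59×10⁻²⁰ M

1.59×10⁻²⁰ M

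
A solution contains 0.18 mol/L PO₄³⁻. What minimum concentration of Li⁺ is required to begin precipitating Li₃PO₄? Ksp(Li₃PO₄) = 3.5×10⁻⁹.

2.7×10⁻³ M

The threshold for precipitation is Q = Ksp.
Li₃PO₄(s) ⇌ 3 Li⁺(aq) + PO₄³⁻(aq)
Ksp = [Li⁺]^3[PO₄³⁻] = [Li⁺]^3(0.18)
[Li⁺]^3 = 3.5×10⁻⁹ / (0.18) = 1.9×10⁻⁸
[Li⁺] = 2.7×10⁻³ mol/L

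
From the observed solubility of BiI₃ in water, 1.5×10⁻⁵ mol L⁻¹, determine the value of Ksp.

BiI₃(s) ⇌ Bi³⁺(aq) + 3 I⁻(aq)
Call the molar solubility s, so that [Bi³⁺] = s and [I⁻] = 3s.
Ksp = [Bi³⁺][I⁻]^3 = s · (3s)^3 = 27s^4
Ksp = 27 × (1.5×10⁻⁵)^4 = 1.4×10⁻¹⁸

Ksp = 1.4×10⁻¹⁸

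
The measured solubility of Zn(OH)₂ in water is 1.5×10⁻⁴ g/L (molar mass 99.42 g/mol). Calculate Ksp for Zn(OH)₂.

Ksp = 1.4×10⁻¹⁷

Molar solubility s = (1.5×10⁻⁴ g/L) / (99.42 g/mol) = 1.509×10⁻⁶ mol/L
Zn(OH)₂(s) ⇌ Zn²⁺(aq) + 2 OH⁻(aq)
Call the molar solubility s, so that [Zn²⁺] = s and [OH⁻] = 2s.
Ksp = [Zn²⁺][OH⁻]^2 = s · (2s)^2 = 4s^3
Ksp = 4 × (1.509×10⁻⁶)^3 = 1.4×10⁻¹⁷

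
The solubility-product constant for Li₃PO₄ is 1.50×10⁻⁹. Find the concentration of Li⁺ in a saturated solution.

8.19×10⁻³ M

Li₃PO₄(s) ⇌ 3 Li⁺(aq) + PO₄³⁻(aq)
Let s be the molar solubility. Then [Li⁺] = 3s and [PO₄³⁻] = s.
Ksp = [Li⁺]^3[PO₄³⁻] = (3s)^3 · s = 27s^4 = 1.50×10⁻⁹
s = 2.73×10⁻³ M
[Li⁺] = 3s = 8.19×10⁻³ M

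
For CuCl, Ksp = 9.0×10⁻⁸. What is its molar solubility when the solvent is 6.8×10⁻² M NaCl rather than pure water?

1.3×10⁻⁶ M

CuCl(s) ⇌ Cu⁺(aq) + Cl⁻(aq)
Cl⁻ is already present at 6.8×10⁻² M. If s mol/L of CuCl dissolves, [Cu⁺] = s while [Cl⁻] ≈ 6.8×10⁻² M.
Ksp = [Cu⁺][Cl⁻] = s(6.8×10⁻²)
s = 9.0×10⁻⁸ / (6.8×10⁻²) = 1.3×10⁻⁶
s = 1.3×10⁻⁶ M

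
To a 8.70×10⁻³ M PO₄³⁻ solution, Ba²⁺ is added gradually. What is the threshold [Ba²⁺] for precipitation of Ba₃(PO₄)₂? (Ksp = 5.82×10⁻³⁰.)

4.25×10⁻⁹ M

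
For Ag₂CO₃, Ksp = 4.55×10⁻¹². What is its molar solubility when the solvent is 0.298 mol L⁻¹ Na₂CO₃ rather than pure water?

Ag₂CO₃(s) ⇌ 2 Ag⁺(aq) + CO₃²⁻(aq)
With CO₃²⁻ already at 0.298 mol L⁻¹ and s small, take [CO₃²⁻] ≈ 0.298 mol L⁻¹ and [Ag⁺] = 2s.
Ksp = [Ag⁺]^2[CO₃²⁻] = (2s)^2(0.298)
(2s)^2 = 4.55×10⁻¹² / (0.298) = 1.53×10⁻¹¹
s = 1.95×10⁻⁶ mol L⁻¹

1.95×10⁻⁶ M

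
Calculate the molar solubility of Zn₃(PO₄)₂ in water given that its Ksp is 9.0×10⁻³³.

1.5×10⁻⁷ M

Zn₃(PO₄)₂(s) ⇌ 3 Zn²⁺(aq) + 2 PO₄³⁻(aq)
With molar solubility s: [Zn²⁺] = 3s, [PO₄³⁻] = 2s.
Ksp = [Zn²⁺]^3[PO₄³⁻]^2 = (3s)^3 · (2s)^2 = 108s^5
108s^5 = 9.0×10⁻³³  ⇒  s^5 = 8.3×10⁻³⁵
s = (8.3×10⁻³⁵)^(1/5) = 1.5×10⁻⁷ mol L⁻¹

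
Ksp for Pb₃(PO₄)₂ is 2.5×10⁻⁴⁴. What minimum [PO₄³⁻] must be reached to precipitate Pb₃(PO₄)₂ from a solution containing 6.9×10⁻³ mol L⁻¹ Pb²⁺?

2.8×10⁻¹⁹ M

A salt starts to precipitate once the ion product Q reaches its Ksp.
Pb₃(PO₄)₂(s) ⇌ 3 Pb²⁺(aq) + 2 PO₄³⁻(aq)
Ksp = [Pb²⁺]^3[PO₄³⁻]^2 = [PO₄³⁻]^2(6.9×10⁻³)^3
[PO₄³⁻]^2 = 2.5×10⁻⁴⁴ / (6.9×10⁻³)^3 = 7.6×10⁻³⁸
[PO₄³⁻] = 2.8×10⁻¹⁹ mol L⁻¹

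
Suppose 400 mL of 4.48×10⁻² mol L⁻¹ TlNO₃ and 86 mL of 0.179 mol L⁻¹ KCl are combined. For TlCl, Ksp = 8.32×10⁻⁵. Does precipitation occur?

After mixing, V = 400 mL + 86 mL = 486 mL.
[Tl⁺] = (4.48×10⁻²)(400)/486 = 3.69×10⁻² mol L⁻¹
[Cl⁻] = (0.179)(86)/486 = 3.17×10⁻² mol L⁻¹
Q = [Tl⁺][Cl⁻] = 1.17×10⁻³
Q = 1.17×10⁻³ > Ksp = 8.32×10⁻⁵, so the solution is supersaturated and TlCl precipitates.

Yes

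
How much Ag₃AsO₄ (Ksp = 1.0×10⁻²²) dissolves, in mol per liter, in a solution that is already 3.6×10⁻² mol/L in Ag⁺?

2.1×10⁻¹⁸ M

Ag₃AsO₄(s) ⇌ 3 Ag⁺(aq) + AsO₄³⁻(aq)
Ag⁺ is already present at 3.6×10⁻² mol/L. If s mol/L of Ag₃AsO₄ dissolves, [AsO₄³⁻] = s while [Ag⁺] ≈ 3.6×10⁻² mol/L.
Ksp = [Ag⁺]^3[AsO₄³⁻] = (3.6×10⁻²)^3s
s = 1.0×10⁻²² / (3.6×10⁻²)^3 = 2.1×10⁻¹⁸
s = 2.1×10⁻¹⁸ mol/L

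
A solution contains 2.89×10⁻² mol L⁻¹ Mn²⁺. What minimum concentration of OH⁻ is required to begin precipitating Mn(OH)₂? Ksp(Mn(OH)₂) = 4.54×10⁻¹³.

3.96×10⁻⁶ M

The threshold for precipitation is Q = Ksp.
Mn(OH)₂(s) ⇌ Mn²⁺(aq) + 2 OH⁻(aq)
Ksp = [Mn²⁺][OH⁻]^2 = [OH⁻]^2(2.89×10⁻²)
[OH⁻]^2 = 4.54×10⁻¹³ / (2.89×10⁻²) = 1.57×10⁻¹¹
[OH⁻] = 3.96×10⁻⁶ mol L⁻¹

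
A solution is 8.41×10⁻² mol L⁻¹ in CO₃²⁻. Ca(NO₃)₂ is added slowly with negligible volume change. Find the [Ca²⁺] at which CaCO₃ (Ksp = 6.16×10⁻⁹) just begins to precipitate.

Each salt precipitates once Q = Ksp for that salt.
CaCO₃(s) ⇌ Ca²⁺(aq) + CO₃²⁻(aq)
Ksp = [Ca²⁺][CO₃²⁻] = [Ca²⁺](8.41×10⁻²)
[Ca²⁺] = 6.16×10⁻⁹ / (8.41×10⁻²) = 7.32×10⁻⁸
[Ca²⁺] = 7.32×10⁻⁸ mol L⁻¹

7.32×10⁻⁸ M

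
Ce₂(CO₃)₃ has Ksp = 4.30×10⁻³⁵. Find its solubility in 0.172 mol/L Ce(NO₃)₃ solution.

Ce₂(CO₃)₃(s) ⇌ 2 Ce³⁺(aq) + 3 CO₃²⁻(aq)
The solution already contains Ce³⁺ at 0.172 mol/L. Let s be the molar solubility of Ce₂(CO₃)₃.
[Ce³⁺] ≈ 0.172 mol/L (common ion dominates); [CO₃²⁻] = 3s.
Ksp = [Ce³⁺]^2[CO₃²⁻]^3 = (0.172)^2(3s)^3
(3s)^3 = 4.30×10⁻³⁵ / (0.172)^2 = 1.45×10⁻³³
s = 3.78×10⁻¹² mol/L

3.78×10⁻¹² M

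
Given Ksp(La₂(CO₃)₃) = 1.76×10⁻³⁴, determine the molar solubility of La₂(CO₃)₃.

6.96×10⁻⁸ M

La₂(CO₃)₃(s) ⇌ 2 La³⁺(aq) + 3 CO₃²⁻(aq)
Let s be the molar solubility. Then [La³⁺] = 2s and [CO₃²⁻] = 3s.
Ksp = [La³⁺]^2[CO₃²⁻]^3 = (2s)^2 · (3s)^3 = 108s^5
108s^5 = 1.76×10⁻³⁴  ⇒  s^5 = 1.63×10⁻³⁶
Taking the 5th root, s = 6.96×10⁻⁸ mol/L.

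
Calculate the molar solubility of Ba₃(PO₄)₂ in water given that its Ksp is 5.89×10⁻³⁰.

Ba₃(PO₄)₂(s) ⇌ 3 Ba²⁺(aq) + 2 PO₄³⁻(aq)
Let s be the molar solubility. Then [Ba²⁺] = 3s and [PO₄³⁻] = 2s.
Ksp = [Ba²⁺]^3[PO₄³⁻]^2 = (3s)^3 · (2s)^2 = 108s^5
108s^5 = 5.89×10⁻³⁰  ⇒  s^5 = 5.45×10⁻³²
s = 5.59×10⁻⁷ mol/L

5.59×10⁻⁷ M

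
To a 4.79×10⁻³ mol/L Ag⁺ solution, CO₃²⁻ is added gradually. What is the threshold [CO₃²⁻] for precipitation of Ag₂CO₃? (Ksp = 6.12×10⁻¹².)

2.67×10⁻⁷ M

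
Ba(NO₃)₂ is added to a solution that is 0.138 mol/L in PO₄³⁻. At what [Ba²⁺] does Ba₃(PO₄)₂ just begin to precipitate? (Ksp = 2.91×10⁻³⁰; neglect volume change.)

Precipitation begins when Q = Ksp.
Ba₃(PO₄)₂(s) ⇌ 3 Ba²⁺(aq) + 2 PO₄³⁻(aq)
Ksp = [Ba²⁺]^3[PO₄³⁻]^2 = [Ba²⁺]^3(0.138)^2
[Ba²⁺]^3 = 2.91×10⁻³⁰ / (0.138)^2 = 1.53×10⁻²⁸
[Ba²⁺] = 5.35×10⁻¹⁰ mol/L

5.35×10⁻¹⁰ M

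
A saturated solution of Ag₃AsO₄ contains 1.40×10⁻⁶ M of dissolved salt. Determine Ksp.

Ag₃AsO₄(s) ⇌ 3 Ag⁺(aq) + AsO₄³⁻(aq)
If s mol/L of Ag₃AsO₄ dissolves, [Ag⁺] = 3s and [AsO₄³⁻] = s.
Ksp = [Ag⁺]^3[AsO₄³⁻] = (3s)^3 · s = 27s^4
Ksp = 27 × (1.40×10⁻⁶)^4 = 1.04×10⁻²²

Ksp = 1.04×10⁻²²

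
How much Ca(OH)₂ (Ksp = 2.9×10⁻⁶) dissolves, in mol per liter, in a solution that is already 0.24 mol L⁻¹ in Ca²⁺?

1.7×10⁻³ M

Ca(OH)₂(s) ⇌ Ca²⁺(aq) + 2 OH⁻(aq)
Ca²⁺ is already present at 0.24 mol L⁻¹. If s mol/L of Ca(OH)₂ dissolves, [OH⁻] = 2s while [Ca²⁺] ≈ 0.24 mol L⁻¹.
Ksp = [Ca²⁺][OH⁻]^2 = (0.24)(2s)^2
(2s)^2 = 2.9×10⁻⁶ / (0.24) = 1.2×10⁻⁵
s = 1.7×10⁻³ mol L⁻¹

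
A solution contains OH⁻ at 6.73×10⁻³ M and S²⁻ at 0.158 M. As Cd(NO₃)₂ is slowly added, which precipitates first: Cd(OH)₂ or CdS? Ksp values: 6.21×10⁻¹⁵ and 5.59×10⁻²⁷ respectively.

CdS

Precipitation begins when Q = Ksp.
For Cd(OH)₂: [Cd²⁺] = (Ksp/[OH⁻]^2) = 1.37×10⁻¹⁰ M
For CdS: [Cd²⁺] = (Ksp/[S²⁻]) = 3.54×10⁻²⁶ M
CdS requires the lower [Cd²⁺], so it precipitates first.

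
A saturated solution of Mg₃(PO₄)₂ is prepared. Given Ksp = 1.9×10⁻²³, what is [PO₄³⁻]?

2.2×10⁻⁵ M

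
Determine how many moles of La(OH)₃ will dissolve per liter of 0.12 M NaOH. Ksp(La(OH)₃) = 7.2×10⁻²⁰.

4.2×10⁻¹⁷ M

La(OH)₃(s) ⇌ La³⁺(aq) + 3 OH⁻(aq)
The solution already contains OH⁻ at 0.12 M. Let s be the molar solubility of La(OH)₃.
[OH⁻] ≈ 0.12 M (common ion dominates); [La³⁺] = s.
Ksp = [La³⁺][OH⁻]^3 = s(0.12)^3
s = 7.2×10⁻²⁰ / (0.12)^3 = 4.2×10⁻¹⁷
s = 4.2×10⁻¹⁷ M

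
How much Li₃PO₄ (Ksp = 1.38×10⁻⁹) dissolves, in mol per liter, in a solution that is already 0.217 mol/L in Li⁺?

1.35×10⁻⁷ M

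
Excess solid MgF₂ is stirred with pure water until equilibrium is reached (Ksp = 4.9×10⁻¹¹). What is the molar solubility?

2.3×10⁻⁴ M

MgF₂(s) ⇌ Mg²⁺(aq) + 2 F⁻(aq)
With molar solubility s: [Mg²⁺] = s, [F⁻] = 2s.
Ksp = [Mg²⁺][F⁻]^2 = s · (2s)^2 = 4s^3
4s^3 = 4.9×10⁻¹¹  ⇒  s^3 = 1.2×10⁻¹¹
s = (1.2×10⁻¹¹)^(1/3) = 2.3×10⁻⁴ mol L⁻¹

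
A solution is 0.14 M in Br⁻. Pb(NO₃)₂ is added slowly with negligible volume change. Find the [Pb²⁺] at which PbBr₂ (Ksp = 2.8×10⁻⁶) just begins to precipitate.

1.4×10⁻⁴ M

Precipitation of each salt begins when its ion product equals Ksp.
PbBr₂(s) ⇌ Pb²⁺(aq) + 2 Br⁻(aq)
Ksp = [Pb²⁺][Br⁻]^2 = [Pb²⁺](0.14)^2
[Pb²⁺] = 2.8×10⁻⁶ / (0.14)^2 = 1.4×10⁻⁴
[Pb²⁺] = 1.4×10⁻⁴ M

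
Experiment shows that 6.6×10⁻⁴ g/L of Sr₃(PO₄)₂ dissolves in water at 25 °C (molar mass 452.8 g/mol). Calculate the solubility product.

Ksp = 7.1×10⁻²⁸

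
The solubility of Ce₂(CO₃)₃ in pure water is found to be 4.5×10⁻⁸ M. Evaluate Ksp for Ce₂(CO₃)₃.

Ksp = 2.0×10⁻³⁵

Ce₂(CO₃)₃(s) ⇌ 2 Ce³⁺(aq) + 3 CO₃²⁻(aq)
Let s be the molar solubility. Then [Ce³⁺] = 2s and [CO₃²⁻] = 3s.
Ksp = [Ce³⁺]^2[CO₃²⁻]^3 = (2s)^2 · (3s)^3 = 108s^5
Ksp = 108 × (4.5×10⁻⁸)^5 = 2.0×10⁻³⁵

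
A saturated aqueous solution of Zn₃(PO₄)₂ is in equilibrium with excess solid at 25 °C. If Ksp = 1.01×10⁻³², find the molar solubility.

Zn₃(PO₄)₂(s) ⇌ 3 Zn²⁺(aq) + 2 PO₄³⁻(aq)
Call the molar solubility s, so that [Zn²⁺] = 3s and [PO₄³⁻] = 2s.
Ksp = [Zn²⁺]^3[PO₄³⁻]^2 = (3s)^3 · (2s)^2 = 108s^5
108s^5 = 1.01×10⁻³²  ⇒  s^5 = 9.35×10⁻³⁵
s = 1.56×10⁻⁷ M

1.56×10⁻⁷ M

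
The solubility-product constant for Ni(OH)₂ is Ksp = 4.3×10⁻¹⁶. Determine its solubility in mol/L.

4.8×10⁻⁶ M

Ni(OH)₂(s) ⇌ Ni²⁺(aq) + 2 OH⁻(aq)
For each mole of Ni(OH)₂ that dissolves per liter, [Ni²⁺] = s and [OH⁻] = 2s; let s denote this solubility.
Ksp = [Ni²⁺][OH⁻]^2 = s · (2s)^2 = 4s^3
4s^3 = 4.3×10⁻¹⁶  ⇒  s^3 = 1.1×10⁻¹⁶
Taking the 3rd root, s = 4.8×10⁻⁶ M.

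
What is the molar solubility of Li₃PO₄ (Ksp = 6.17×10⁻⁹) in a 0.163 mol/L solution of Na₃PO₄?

1.12×10⁻³ M

Li₃PO₄(s) ⇌ 3 Li⁺(aq) + PO₄³⁻(aq)
Let s be the solubility of Li₃PO₄ here. The common ion gives [PO₄³⁻] ≈ 0.163 mol/L, and [Li⁺] = 3s.
Ksp = [Li⁺]^3[PO₄³⁻] = (3s)^3(0.163)
(3s)^3 = 6.17×10⁻⁹ / (0.163) = 3.79×10⁻⁸
s = 1.12×10⁻³ mol/L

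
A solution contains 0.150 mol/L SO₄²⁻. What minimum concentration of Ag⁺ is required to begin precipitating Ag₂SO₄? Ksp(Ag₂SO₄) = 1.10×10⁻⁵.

8.56×10⁻³ M

A salt starts to precipitate once the ion product Q reaches its Ksp.
Ag₂SO₄(s) ⇌ 2 Ag⁺(aq) + SO₄²⁻(aq)
Ksp = [Ag⁺]^2[SO₄²⁻] = [Ag⁺]^2(0.150)
[Ag⁺]^2 = 1.10×10⁻⁵ / (0.150) = 7.33×10⁻⁵
[Ag⁺] = 8.56×10⁻³ mol/L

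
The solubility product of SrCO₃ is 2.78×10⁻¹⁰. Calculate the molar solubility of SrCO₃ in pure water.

1.67×10⁻⁵ M

SrCO₃(s) ⇌ Sr²⁺(aq) + CO₃²⁻(aq)
Let s be the molar solubility. Then [Sr²⁺] = s and [CO₃²⁻] = s.
Ksp = [Sr²⁺][CO₃²⁻] = s · s = s^2
s^2 = 2.78×10⁻¹⁰
s = (2.78×10⁻¹⁰)^(1/2) = 1.67×10⁻⁵ mol/L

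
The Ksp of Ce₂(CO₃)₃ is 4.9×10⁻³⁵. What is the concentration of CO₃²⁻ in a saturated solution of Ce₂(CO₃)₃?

1.6×10⁻⁷ M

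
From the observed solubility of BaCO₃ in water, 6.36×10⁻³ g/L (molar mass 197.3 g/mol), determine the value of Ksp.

Ksp = 1.04×10⁻⁹

s = (6.36×10⁻³ g L⁻¹)/(197.3 g mol⁻¹) = 3.2235×10⁻⁵ M
BaCO₃(s) ⇌ Ba²⁺(aq) + CO₃²⁻(aq)
If s mol/L of BaCO₃ dissolves, [Ba²⁺] = s and [CO₃²⁻] = s.
Ksp = [Ba²⁺][CO₃²⁻] = s · s = s^2
Ksp = (3.2235×10⁻⁵)^2 = 1.04×10⁻⁹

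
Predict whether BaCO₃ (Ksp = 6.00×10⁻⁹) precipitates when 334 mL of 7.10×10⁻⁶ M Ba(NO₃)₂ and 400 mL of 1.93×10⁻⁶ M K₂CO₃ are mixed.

No

Total volume after mixing = 334 + 400 = 734 mL.
[Ba²⁺] = (7.10×10⁻⁶)(334)/734 = 3.23×10⁻⁶ M
[CO₃²⁻] = (1.93×10⁻⁶)(400)/734 = 1.05×10⁻⁶ M
Q = [Ba²⁺][CO₃²⁻] = 3.40×10⁻¹²
Since Q (3.40×10⁻¹²) is less than Ksp (6.00×10⁻⁹), no BaCO₃ precipitates.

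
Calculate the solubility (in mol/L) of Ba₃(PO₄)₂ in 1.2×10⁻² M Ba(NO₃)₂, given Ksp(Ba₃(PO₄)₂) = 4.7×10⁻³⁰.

Ba₃(PO₄)₂(s) ⇌ 3 Ba²⁺(aq) + 2 PO₄³⁻(aq)
Let s be the solubility of Ba₃(PO₄)₂ here. The common ion gives [Ba²⁺] ≈ 1.2×10⁻² M, and [PO₄³⁻] = 2s.
Ksp = [Ba²⁺]^3[PO₄³⁻]^2 = (1.2×10⁻²)^3(2s)^2
(2s)^2 = 4.7×10⁻³⁰ / (1.2×10⁻²)^3 = 2.7×10⁻²⁴
s = 8.2×10⁻¹³ M

8.2×10⁻¹³ M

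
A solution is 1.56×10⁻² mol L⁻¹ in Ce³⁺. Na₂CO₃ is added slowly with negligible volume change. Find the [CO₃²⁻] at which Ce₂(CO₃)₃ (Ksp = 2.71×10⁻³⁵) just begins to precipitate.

Precipitation of each salt begins when its ion product equals Ksp.
Ce₂(CO₃)₃(s) ⇌ 2 Ce³⁺(aq) + 3 CO₃²⁻(aq)
Ksp = [Ce³⁺]^2[CO₃²⁻]^3 = [CO₃²⁻]^3(1.56×10⁻²)^2
[CO₃²⁻]^3 = 2.71×10⁻³⁵ / (1.56×10⁻²)^2 = 1.11×10⁻³¹
[CO₃²⁻] = 4.81×10⁻¹¹ mol L⁻¹

4.81×10⁻¹¹ M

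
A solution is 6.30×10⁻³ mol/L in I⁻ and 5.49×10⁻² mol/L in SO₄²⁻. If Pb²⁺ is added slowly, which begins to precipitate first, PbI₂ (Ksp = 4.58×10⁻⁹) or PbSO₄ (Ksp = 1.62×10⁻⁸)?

PbSO₄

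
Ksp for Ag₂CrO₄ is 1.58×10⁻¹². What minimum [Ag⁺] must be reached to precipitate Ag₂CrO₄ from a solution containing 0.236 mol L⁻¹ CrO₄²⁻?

2.59×10⁻⁶ M

Precipitation of each salt begins when its ion product equals Ksp.
Ag₂CrO₄(s) ⇌ 2 Ag⁺(aq) + CrO₄²⁻(aq)
Ksp = [Ag⁺]^2[CrO₄²⁻] = [Ag⁺]^2(0.236)
[Ag⁺]^2 = 1.58×10⁻¹² / (0.236) = 6.69×10⁻¹²
[Ag⁺] = 2.59×10⁻⁶ mol L⁻¹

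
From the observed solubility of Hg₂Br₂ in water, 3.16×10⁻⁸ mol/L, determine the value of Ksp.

Hg₂Br₂(s) ⇌ Hg₂²⁺(aq) + 2 Br⁻(aq)
Call the molar solubility s, so that [Hg₂²⁺] = s and [Br⁻] = 2s.
Ksp = [Hg₂²⁺][Br⁻]^2 = s · (2s)^2 = 4s^3
Ksp = 4 × (3.16×10⁻⁸)^3 = 1.26×10⁻²²

Ksp = 1.26×10⁻²²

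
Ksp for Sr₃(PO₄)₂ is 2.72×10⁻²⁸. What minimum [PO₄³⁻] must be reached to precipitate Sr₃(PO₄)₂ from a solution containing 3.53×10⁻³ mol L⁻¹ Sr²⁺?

7.86×10⁻¹¹ M

Each salt precipitates once Q = Ksp for that salt.
Sr₃(PO₄)₂(s) ⇌ 3 Sr²⁺(aq) + 2 PO₄³⁻(aq)
Ksp = [Sr²⁺]^3[PO₄³⁻]^2 = [PO₄³⁻]^2(3.53×10⁻³)^3
[PO₄³⁻]^2 = 2.72×10⁻²⁸ / (3.53×10⁻³)^3 = 6.18×10⁻²¹
[PO₄³⁻] = 7.86×10⁻¹¹ mol L⁻¹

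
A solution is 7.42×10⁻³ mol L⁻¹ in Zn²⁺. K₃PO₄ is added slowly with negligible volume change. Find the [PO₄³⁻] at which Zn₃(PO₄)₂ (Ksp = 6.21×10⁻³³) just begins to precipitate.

1.23×10⁻¹³ M

Precipitation of each salt begins when its ion product equals Ksp.
Zn₃(PO₄)₂(s) ⇌ 3 Zn²⁺(aq) + 2 PO₄³⁻(aq)
Ksp = [Zn²⁺]^3[PO₄³⁻]^2 = [PO₄³⁻]^2(7.42×10⁻³)^3
[PO₄³⁻]^2 = 6.21×10⁻³³ / (7.42×10⁻³)^3 = 1.52×10⁻²⁶
[PO₄³⁻] = 1.23×10⁻¹³ mol L⁻¹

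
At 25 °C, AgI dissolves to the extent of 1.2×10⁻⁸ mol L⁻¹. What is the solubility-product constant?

Ksp = 1.4×10⁻¹⁶

AgI(s) ⇌ Ag⁺(aq) + I⁻(aq)
With molar solubility s: [Ag⁺] = s, [I⁻] = s.
Ksp = [Ag⁺][I⁻] = s · s = s^2
Ksp = (1.2×10⁻⁸)^2 = 1.4×10⁻¹⁶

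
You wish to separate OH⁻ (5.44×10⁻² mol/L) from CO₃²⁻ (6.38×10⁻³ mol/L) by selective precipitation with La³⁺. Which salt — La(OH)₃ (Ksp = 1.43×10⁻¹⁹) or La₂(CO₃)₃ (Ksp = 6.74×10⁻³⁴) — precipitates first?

The threshold for precipitation is Q = Ksp.
For La(OH)₃: [La³⁺] = (Ksp/[OH⁻]^3) = 8.88×10⁻¹⁶ mol/L
For La₂(CO₃)₃: [La³⁺] = (Ksp/[CO₃²⁻]^3)^(1/2) = 5.09×10⁻¹⁴ mol/L
Since La(OH)₃ needs less La³⁺ to reach saturation, it precipitates first.

La(OH)₃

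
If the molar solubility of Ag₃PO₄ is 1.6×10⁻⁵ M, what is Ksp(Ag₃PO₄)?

Ksp = 1.8×10⁻¹⁸

Ag₃PO₄(s) ⇌ 3 Ag⁺(aq) + PO₄³⁻(aq)
Call the molar solubility s, so that [Ag⁺] = 3s and [PO₄³⁻] = s.
Ksp = [Ag⁺]^3[PO₄³⁻] = (3s)^3 · s = 27s^4
Ksp = 27 × (1.6×10⁻⁵)^4 = 1.8×10⁻¹⁸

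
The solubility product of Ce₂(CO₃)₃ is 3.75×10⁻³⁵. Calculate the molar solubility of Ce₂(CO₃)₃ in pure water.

Ce₂(CO₃)₃(s) ⇌ 2 Ce³⁺(aq) + 3 CO₃²⁻(aq)
If s mol/L of Ce₂(CO₃)₃ dissolves, [Ce³⁺] = 2s and [CO₃²⁻] = 3s.
Ksp = [Ce³⁺]^2[CO₃²⁻]^3 = (2s)^2 · (3s)^3 = 108s^5
108s^5 = 3.75×10⁻³⁵  ⇒  s^5 = 3.47×10⁻³⁷
s = (3.47×10⁻³⁷)^(1/5) = 5.11×10⁻⁸ M

5.11×10⁻⁸ M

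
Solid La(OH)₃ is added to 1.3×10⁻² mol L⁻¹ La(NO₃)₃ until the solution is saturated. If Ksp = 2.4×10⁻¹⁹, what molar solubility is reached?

La(OH)₃(s) ⇌ La³⁺(aq) + 3 OH⁻(aq)
La³⁺ is already present at 1.3×10⁻² mol L⁻¹. If s mol/L of La(OH)₃ dissolves, [OH⁻] = 3s while [La³⁺] ≈ 1.3×10⁻² mol L⁻¹.
Ksp = [La³⁺][OH⁻]^3 = (1.3×10⁻²)(3s)^3
(3s)^3 = 2.4×10⁻¹⁹ / (1.3×10⁻²) = 1.8×10⁻¹⁷
s = 8.8×10⁻⁷ mol L⁻¹

8.8×10⁻⁷ M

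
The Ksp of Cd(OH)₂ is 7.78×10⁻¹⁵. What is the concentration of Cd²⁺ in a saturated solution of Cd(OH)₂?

Cd(OH)₂(s) ⇌ Cd²⁺(aq) + 2 OH⁻(aq)
For each mole of Cd(OH)₂ that dissolves per liter, [Cd²⁺] = s and [OH⁻] = 2s; let s denote this solubility.
Ksp = [Cd²⁺][OH⁻]^2 = s · (2s)^2 = 4s^3 = 7.78×10⁻¹⁵
s = 1.25×10⁻⁵ mol/L
[Cd²⁺] = s = 1.25×10⁻⁵ mol/L

1.25×10⁻⁵ M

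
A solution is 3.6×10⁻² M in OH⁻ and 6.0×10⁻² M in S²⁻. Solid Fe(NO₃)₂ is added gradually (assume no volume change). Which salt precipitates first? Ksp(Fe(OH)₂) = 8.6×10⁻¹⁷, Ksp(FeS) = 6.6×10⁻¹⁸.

FeS

A salt starts to precipitate once the ion product Q reaches its Ksp.
For Fe(OH)₂: [Fe²⁺] = (Ksp/[OH⁻]^2) = 6.6×10⁻¹⁴ M
For FeS: [Fe²⁺] = (Ksp/[S²⁻]) = 1.1×10⁻¹⁶ M
Since FeS needs less Fe²⁺ to reach saturation, it precipitates first.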